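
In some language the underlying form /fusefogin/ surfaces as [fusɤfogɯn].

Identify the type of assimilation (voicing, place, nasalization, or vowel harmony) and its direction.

vowel harmony, progressive

/e/→[ɤ] /i/→[ɯ].
Vowels agree with the first vowel, so the harmony is progressive.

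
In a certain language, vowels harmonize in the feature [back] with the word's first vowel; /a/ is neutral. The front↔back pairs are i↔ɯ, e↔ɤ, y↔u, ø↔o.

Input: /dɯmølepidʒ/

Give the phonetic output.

/ø/ harmonizes with /ɯ/ ([+back]) → [o]
/e/ harmonizes with /ɯ/ ([+back]) → [ɤ]
/i/ harmonizes with /ɯ/ ([+back]) → [ɯ]

[dɯmolɤpɯdʒ]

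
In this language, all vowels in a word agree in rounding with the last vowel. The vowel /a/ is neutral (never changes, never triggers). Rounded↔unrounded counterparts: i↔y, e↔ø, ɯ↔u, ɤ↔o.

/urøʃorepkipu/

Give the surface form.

[urøʃorøpkypu]

/e/ harmonizes with /u/ ([+round]) → [ø]
/i/ harmonizes with /u/ ([+round]) → [y]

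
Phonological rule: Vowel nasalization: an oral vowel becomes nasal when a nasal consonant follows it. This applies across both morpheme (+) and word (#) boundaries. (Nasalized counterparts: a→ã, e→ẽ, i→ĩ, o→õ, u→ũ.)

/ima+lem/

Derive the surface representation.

[ĩma+lẽm]

/i/ before nasal /m/ → [ĩ]
/e/ before nasal /m/ → [ẽ]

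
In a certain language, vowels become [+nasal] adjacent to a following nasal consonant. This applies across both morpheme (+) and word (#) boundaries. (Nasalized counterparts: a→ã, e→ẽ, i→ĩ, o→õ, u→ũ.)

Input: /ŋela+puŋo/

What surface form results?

/u/ before nasal /ŋ/ → [ũ]

[ŋela+pũŋo]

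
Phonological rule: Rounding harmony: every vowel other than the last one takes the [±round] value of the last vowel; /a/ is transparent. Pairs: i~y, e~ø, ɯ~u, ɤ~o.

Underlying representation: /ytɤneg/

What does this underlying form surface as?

/y/ harmonizes with /e/ ([-round]) → [i]

[itɤneg]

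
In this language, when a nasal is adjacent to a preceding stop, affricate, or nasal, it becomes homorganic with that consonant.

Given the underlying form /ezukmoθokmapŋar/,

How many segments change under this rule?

3

/m/ after /k/ (velar) → [ŋ]
/m/ after /k/ (velar) → [ŋ]
/ŋ/ after /p/ (labial) → [m]
3 segments change.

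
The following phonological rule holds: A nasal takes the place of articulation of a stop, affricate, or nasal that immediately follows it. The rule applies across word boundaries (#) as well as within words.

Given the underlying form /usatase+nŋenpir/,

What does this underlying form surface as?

/n/ before /ŋ/ (velar) → [ŋ]
/n/ before /p/ (labial) → [m]

[usatase+ŋŋempir]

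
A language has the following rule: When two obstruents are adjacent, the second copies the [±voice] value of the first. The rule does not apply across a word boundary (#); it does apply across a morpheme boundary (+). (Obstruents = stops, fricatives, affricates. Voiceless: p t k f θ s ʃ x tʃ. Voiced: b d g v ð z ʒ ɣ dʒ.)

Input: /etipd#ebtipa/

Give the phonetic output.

[etipt#ebdipa]

/d/ after /p/ (voiceless) → [t]
/t/ after /b/ (voiced) → [d]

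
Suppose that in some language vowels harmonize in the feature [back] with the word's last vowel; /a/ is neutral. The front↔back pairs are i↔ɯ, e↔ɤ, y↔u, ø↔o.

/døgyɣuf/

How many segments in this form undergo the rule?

/ø/ harmonizes with /u/ ([+back]) → [o]
/y/ harmonizes with /u/ ([+back]) → [u]
2 segments change.

2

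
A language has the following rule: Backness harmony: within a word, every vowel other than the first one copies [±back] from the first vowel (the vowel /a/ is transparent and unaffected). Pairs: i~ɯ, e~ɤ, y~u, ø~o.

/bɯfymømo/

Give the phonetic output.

/y/ harmonizes with /ɯ/ ([+back]) → [u]
/ø/ harmonizes with /ɯ/ ([+back]) → [o]

[bɯfumomo]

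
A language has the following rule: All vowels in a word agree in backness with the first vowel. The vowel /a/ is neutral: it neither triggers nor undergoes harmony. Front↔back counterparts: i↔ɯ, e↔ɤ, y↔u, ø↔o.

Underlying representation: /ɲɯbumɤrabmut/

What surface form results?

no segment meets the rule's conditions; no change.

[ɲɯbumɤrabmut]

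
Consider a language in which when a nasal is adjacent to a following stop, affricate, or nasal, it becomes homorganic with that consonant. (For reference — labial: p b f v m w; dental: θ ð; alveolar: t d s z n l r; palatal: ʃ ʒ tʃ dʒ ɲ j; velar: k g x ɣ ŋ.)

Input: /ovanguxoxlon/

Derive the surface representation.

[ovaŋguxoxlon]

/n/ before /g/ (velar) → [ŋ]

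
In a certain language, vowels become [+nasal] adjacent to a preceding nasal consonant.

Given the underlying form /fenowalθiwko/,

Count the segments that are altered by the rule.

/o/ after nasal /n/ → [õ]
1 segment changes.

1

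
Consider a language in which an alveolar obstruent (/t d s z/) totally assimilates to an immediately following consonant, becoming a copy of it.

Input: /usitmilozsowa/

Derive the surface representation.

[usimmilossowa]

/t/ before /m/ → [m] (total assimilation)
/z/ before /s/ → [s] (total assimilation)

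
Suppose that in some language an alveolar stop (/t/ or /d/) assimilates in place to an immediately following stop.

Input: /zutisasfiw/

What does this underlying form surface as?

no segment meets the rule's conditions; no change.

[zutisasfiw]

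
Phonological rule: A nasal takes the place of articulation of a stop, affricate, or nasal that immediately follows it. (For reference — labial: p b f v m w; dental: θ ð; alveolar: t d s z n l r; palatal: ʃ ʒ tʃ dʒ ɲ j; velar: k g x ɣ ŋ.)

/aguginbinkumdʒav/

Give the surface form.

/n/ before /b/ (labial) → [m]
/n/ before /k/ (velar) → [ŋ]
/m/ before /dʒ/ (palatal) → [ɲ]

[agugimbiŋkuɲdʒav]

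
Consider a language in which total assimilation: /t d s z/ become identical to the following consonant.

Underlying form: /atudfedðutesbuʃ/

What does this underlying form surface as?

/d/ before /f/ → [f] (total assimilation)
/d/ before /ð/ → [ð] (total assimilation)
/s/ before /b/ → [b] (total assimilation)

[atuffeððutebbuʃ]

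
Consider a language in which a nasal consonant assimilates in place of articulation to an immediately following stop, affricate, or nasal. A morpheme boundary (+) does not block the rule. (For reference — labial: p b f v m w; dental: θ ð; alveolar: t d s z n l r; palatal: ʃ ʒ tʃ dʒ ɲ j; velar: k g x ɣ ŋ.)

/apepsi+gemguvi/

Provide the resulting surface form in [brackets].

[apepsi+geŋguvi]

/m/ before /g/ (velar) → [ŋ]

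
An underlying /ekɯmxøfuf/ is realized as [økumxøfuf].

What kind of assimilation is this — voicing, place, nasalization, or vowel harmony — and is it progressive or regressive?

vowel harmony, regressive

/e/→[ø] /ɯ/→[u].
Vowels agree with the last vowel, so the harmony is regressive.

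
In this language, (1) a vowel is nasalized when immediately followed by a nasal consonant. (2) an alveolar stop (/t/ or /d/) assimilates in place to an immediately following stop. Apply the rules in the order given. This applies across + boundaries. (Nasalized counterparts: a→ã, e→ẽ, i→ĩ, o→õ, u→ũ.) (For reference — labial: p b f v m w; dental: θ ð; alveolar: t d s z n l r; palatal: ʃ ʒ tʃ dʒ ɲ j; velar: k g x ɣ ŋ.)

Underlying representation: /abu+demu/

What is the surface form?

[abu+dẽmu]

Rule 1: /e/ before nasal /m/ → [ẽ]
After rule 1: abu+dẽmu
Rule 2: no segment meets the rule's conditions; no change.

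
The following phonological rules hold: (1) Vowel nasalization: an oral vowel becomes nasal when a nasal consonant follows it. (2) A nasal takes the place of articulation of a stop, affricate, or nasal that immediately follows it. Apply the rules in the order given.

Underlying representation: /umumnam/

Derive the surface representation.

Rule 1: /u/ before nasal /m/ → [ũ]
Rule 1: /u/ before nasal /m/ → [ũ]
Rule 1: /a/ before nasal /m/ → [ã]
After rule 1: ũmũmnãm
Rule 2: /m/ before /n/ (alveolar) → [n]

[ũmũnnãm]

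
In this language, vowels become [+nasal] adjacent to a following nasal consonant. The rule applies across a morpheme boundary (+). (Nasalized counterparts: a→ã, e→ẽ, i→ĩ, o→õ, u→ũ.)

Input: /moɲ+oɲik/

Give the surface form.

/o/ before nasal /ɲ/ → [õ]
/o/ before nasal /ɲ/ → [õ]

[mõɲ+õɲik]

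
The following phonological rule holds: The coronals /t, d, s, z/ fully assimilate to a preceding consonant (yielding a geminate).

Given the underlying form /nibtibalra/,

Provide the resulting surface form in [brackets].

/t/ after /b/ → [b] (total assimilation)

[nibbibalra]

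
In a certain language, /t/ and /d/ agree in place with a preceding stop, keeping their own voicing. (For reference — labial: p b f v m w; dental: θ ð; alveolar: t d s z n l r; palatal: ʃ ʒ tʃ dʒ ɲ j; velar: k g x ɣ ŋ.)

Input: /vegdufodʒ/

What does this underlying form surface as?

[veggufodʒ]

/d/ after /g/ (velar) → [g]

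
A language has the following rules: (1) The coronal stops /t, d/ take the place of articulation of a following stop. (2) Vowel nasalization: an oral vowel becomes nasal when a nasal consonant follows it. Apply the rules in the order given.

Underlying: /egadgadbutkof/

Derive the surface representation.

Rule 1: /d/ before /g/ (velar) → [g]
Rule 1: /d/ before /b/ (labial) → [b]
Rule 1: /t/ before /k/ (velar) → [k]
After rule 1: egaggabbukkof
Rule 2: no segment meets the rule's conditions; no change.

[egaggabbukkof]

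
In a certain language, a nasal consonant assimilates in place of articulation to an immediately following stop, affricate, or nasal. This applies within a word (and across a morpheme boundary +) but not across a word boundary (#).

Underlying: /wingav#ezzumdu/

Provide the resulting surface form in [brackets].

[wiŋgav#ezzundu]

/n/ before /g/ (velar) → [ŋ]
/m/ before /d/ (alveolar) → [n]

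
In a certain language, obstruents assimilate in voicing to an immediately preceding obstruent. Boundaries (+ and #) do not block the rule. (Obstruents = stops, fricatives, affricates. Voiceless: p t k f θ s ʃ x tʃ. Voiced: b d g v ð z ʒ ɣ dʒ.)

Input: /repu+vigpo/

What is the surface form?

[repu+vigbo]

/p/ after /g/ (voiced) → [b]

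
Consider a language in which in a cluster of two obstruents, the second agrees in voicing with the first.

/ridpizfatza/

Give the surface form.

/p/ after /d/ (voiced) → [b]
/f/ after /z/ (voiced) → [v]
/z/ after /t/ (voiceless) → [s]

[ridbizvatsa]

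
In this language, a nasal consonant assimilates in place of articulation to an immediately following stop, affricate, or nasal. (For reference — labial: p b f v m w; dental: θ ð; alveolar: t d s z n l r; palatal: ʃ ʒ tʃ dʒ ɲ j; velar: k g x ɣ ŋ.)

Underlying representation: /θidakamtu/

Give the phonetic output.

/m/ before /t/ (alveolar) → [n]

[θidakantu]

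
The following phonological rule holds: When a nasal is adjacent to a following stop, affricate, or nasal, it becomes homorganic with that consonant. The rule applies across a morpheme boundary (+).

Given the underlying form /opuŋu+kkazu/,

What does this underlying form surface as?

no segment meets the rule's conditions; no change.

[opuŋu+kkazu]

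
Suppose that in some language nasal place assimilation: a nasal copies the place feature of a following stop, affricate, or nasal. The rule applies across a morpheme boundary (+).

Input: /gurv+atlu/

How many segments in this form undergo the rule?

No segment meets the rule's conditions.

0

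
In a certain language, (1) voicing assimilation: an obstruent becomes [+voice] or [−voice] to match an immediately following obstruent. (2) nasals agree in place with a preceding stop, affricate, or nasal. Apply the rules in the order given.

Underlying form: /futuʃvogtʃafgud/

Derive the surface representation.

[futuʒvoktʃavgud]

Rule 1: /ʃ/ before /v/ (voiced) → [ʒ]
Rule 1: /g/ before /tʃ/ (voiceless) → [k]
Rule 1: /f/ before /g/ (voiced) → [v]
After rule 1: futuʒvoktʃavgud
Rule 2: no segment meets the rule's conditions; no change.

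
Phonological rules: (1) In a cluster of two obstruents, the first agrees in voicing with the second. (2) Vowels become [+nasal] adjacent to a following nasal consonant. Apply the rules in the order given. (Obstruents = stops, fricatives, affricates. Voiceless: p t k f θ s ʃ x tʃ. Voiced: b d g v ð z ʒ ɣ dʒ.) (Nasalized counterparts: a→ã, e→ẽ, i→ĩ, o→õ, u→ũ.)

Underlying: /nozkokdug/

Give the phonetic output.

Rule 1: /z/ before /k/ (voiceless) → [s]
Rule 1: /k/ before /d/ (voiced) → [g]
After rule 1: noskogdug
Rule 2: no segment meets the rule's conditions; no change.

[noskogdug]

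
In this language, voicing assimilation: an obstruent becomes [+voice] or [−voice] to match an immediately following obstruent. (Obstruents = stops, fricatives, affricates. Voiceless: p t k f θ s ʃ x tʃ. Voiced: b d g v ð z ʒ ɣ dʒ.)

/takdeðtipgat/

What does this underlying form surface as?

[tagdeθtibgat]

/k/ before /d/ (voiced) → [g]
/ð/ before /t/ (voiceless) → [θ]
/p/ before /g/ (voiced) → [b]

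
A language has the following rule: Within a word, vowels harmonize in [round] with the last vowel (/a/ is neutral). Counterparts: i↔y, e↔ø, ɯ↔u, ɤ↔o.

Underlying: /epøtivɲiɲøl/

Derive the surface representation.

[øpøtyvɲyɲøl]

/e/ harmonizes with /ø/ ([+round]) → [ø]
/i/ harmonizes with /ø/ ([+round]) → [y]
/i/ harmonizes with /ø/ ([+round]) → [y]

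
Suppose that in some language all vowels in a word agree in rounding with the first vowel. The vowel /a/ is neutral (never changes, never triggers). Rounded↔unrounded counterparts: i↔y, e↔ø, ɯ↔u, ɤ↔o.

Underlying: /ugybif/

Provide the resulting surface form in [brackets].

/i/ harmonizes with /u/ ([+round]) → [y]

[ugybyf]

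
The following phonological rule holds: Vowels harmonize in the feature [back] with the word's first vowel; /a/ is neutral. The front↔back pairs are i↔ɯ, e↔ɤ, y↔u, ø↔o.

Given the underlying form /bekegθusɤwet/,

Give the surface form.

[bekegθysewet]

/u/ harmonizes with /e/ ([-back]) → [y]
/ɤ/ harmonizes with /e/ ([-back]) → [e]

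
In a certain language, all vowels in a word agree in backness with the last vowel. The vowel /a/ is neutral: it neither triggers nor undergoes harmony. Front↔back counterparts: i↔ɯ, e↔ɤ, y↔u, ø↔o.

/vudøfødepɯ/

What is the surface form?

/ø/ harmonizes with /ɯ/ ([+back]) → [o]
/ø/ harmonizes with /ɯ/ ([+back]) → [o]
/e/ harmonizes with /ɯ/ ([+back]) → [ɤ]

[vudofodɤpɯ]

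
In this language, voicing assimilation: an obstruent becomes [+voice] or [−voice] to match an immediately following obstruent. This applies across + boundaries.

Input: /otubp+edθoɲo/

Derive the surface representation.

[otupp+etθoɲo]

/b/ before /p/ (voiceless) → [p]
/d/ before /θ/ (voiceless) → [t]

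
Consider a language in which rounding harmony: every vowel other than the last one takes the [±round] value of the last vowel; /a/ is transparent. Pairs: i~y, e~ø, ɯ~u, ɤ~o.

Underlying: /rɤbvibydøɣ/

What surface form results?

[robvybydøɣ]

/ɤ/ harmonizes with /ø/ ([+round]) → [o]
/i/ harmonizes with /ø/ ([+round]) → [y]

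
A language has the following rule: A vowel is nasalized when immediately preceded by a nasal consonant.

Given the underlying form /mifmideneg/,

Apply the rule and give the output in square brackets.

[mĩfmĩdenẽg]

/i/ after nasal /m/ → [ĩ]
/i/ after nasal /m/ → [ĩ]
/e/ after nasal /n/ → [ẽ]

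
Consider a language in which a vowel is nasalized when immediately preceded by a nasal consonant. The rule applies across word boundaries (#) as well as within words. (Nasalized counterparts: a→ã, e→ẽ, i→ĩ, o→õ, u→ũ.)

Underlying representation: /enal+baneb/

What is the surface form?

[enãl+banẽb]

/a/ after nasal /n/ → [ã]
/e/ after nasal /n/ → [ẽ]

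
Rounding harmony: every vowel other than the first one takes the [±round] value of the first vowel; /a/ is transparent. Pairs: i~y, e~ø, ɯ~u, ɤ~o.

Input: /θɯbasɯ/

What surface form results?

no segment meets the rule's conditions; no change.

[θɯbasɯ]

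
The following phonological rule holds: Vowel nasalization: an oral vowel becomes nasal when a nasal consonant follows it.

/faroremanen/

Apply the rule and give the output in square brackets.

/e/ before nasal /m/ → [ẽ]
/a/ before nasal /n/ → [ã]
/e/ before nasal /n/ → [ẽ]

[farorẽmãnẽn]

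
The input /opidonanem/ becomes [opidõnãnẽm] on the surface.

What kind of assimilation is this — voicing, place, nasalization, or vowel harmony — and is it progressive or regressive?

/o/→[õ] /a/→[ã] /e/→[ẽ].
Each target copies a feature from the following segment, so the direction is regressive.

nasalization, regressive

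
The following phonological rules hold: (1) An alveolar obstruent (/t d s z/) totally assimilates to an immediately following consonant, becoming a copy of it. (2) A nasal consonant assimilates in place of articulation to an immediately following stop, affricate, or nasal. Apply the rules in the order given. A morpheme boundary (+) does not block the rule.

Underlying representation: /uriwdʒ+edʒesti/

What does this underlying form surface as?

Rule 1: /s/ before /t/ → [t] (total assimilation)
After rule 1: uriwdʒ+edʒetti
Rule 2: no segment meets the rule's conditions; no change.

[uriwdʒ+edʒetti]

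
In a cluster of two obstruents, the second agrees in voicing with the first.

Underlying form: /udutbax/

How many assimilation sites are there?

/b/ after /t/ (voiceless) → [p]
1 segment changes.

1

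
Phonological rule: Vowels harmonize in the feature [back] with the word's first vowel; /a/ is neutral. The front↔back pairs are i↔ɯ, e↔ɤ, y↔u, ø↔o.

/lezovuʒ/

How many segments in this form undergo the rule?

2

/o/ harmonizes with /e/ ([-back]) → [ø]
/u/ harmonizes with /e/ ([-back]) → [y]
2 segments change.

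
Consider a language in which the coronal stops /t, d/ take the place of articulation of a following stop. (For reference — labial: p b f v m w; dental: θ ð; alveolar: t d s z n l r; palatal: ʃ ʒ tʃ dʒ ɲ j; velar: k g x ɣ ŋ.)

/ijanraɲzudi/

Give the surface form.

no segment meets the rule's conditions; no change.

[ijanraɲzudi]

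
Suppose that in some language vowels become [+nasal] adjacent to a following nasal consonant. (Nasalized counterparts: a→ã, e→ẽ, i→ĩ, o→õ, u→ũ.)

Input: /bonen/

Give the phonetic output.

/o/ before nasal /n/ → [õ]
/e/ before nasal /n/ → [ẽ]

[bõnẽn]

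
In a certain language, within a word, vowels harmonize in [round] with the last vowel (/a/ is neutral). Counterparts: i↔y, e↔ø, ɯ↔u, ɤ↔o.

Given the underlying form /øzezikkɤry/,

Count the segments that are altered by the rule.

3

/e/ harmonizes with /y/ ([+round]) → [ø]
/i/ harmonizes with /y/ ([+round]) → [y]
/ɤ/ harmonizes with /y/ ([+round]) → [o]
3 segments change.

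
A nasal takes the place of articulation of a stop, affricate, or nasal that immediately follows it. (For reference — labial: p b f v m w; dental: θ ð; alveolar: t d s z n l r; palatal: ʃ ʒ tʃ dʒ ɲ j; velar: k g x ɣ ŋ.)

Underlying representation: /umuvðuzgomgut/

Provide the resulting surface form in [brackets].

[umuvðuzgoŋgut]

/m/ before /g/ (velar) → [ŋ]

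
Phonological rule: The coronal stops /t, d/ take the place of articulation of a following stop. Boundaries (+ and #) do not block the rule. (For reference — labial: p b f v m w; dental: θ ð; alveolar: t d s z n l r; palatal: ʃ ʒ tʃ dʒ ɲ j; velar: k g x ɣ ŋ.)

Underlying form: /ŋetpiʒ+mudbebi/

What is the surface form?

/t/ before /p/ (labial) → [p]
/d/ before /b/ (labial) → [b]

[ŋeppiʒ+mubbebi]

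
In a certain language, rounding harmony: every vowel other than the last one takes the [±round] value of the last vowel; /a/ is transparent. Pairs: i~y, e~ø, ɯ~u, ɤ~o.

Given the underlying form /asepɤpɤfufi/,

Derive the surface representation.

/u/ harmonizes with /i/ ([-round]) → [ɯ]

[asepɤpɤfɯfi]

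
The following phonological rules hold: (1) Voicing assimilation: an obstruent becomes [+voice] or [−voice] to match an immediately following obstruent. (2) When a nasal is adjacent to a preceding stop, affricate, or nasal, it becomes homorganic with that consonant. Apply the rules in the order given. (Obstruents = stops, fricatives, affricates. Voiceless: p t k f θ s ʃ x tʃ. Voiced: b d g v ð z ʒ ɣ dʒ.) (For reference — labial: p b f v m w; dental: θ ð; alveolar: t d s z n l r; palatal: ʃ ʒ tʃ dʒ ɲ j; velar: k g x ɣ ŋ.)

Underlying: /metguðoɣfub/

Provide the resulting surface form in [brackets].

Rule 1: /t/ before /g/ (voiced) → [d]
Rule 1: /ɣ/ before /f/ (voiceless) → [x]
After rule 1: medguðoxfub
Rule 2: no segment meets the rule's conditions; no change.

[medguðoxfub]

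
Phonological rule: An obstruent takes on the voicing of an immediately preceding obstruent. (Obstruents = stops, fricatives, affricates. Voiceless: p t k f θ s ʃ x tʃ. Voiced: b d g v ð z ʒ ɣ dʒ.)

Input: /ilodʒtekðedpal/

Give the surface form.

[ilodʒdekθedbal]

/t/ after /dʒ/ (voiced) → [d]
/ð/ after /k/ (voiceless) → [θ]
/p/ after /d/ (voiced) → [b]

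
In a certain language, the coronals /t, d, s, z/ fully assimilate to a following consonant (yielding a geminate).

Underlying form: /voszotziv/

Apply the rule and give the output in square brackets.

[vozzozziv]

/s/ before /z/ → [z] (total assimilation)
/t/ before /z/ → [z] (total assimilation)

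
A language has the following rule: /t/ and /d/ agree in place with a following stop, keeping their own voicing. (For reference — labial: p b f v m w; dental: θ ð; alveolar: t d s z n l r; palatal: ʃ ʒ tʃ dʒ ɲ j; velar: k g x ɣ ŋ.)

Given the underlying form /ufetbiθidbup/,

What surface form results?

[ufepbiθibbup]

/t/ before /b/ (labial) → [p]
/d/ before /b/ (labial) → [b]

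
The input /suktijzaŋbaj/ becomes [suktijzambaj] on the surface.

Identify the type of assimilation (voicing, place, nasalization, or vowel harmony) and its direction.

/ŋ/→[m].
Each target copies a feature from the following segment, so the direction is regressive.

place assimilation, regressive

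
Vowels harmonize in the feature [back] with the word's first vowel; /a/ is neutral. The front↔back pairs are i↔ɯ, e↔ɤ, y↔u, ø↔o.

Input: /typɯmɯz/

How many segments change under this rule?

/ɯ/ harmonizes with /y/ ([-back]) → [i]
/ɯ/ harmonizes with /y/ ([-back]) → [i]
2 segments change.

2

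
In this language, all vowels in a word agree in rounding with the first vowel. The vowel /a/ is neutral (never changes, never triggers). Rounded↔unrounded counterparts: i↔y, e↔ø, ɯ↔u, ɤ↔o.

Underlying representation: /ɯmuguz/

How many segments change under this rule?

/u/ harmonizes with /ɯ/ ([-round]) → [ɯ]
/u/ harmonizes with /ɯ/ ([-round]) → [ɯ]
2 segments change.

2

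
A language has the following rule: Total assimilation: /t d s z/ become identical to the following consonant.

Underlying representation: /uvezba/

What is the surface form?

[uvebba]

/z/ before /b/ → [b] (total assimilation)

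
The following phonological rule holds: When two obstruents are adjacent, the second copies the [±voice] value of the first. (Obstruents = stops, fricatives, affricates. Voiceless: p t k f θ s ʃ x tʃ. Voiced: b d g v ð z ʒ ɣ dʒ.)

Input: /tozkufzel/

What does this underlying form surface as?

[tozgufsel]

/k/ after /z/ (voiced) → [g]
/z/ after /f/ (voiceless) → [s]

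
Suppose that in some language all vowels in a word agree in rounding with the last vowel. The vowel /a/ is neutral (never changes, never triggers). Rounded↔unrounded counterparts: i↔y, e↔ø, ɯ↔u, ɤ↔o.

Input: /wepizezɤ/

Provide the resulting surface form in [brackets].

[wepizezɤ]

no segment meets the rule's conditions; no change.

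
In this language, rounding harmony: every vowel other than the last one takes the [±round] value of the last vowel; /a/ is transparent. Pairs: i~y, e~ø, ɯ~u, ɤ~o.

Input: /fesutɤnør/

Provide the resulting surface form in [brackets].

[føsutonør]

/e/ harmonizes with /ø/ ([+round]) → [ø]
/ɤ/ harmonizes with /ø/ ([+round]) → [o]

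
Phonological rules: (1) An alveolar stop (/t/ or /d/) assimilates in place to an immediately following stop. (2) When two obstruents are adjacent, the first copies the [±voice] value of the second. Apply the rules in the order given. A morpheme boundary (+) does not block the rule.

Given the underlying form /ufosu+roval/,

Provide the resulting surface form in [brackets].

[ufosu+roval]

Rule 1: no segment meets the rule's conditions; no change.
After rule 1: ufosu+roval
Rule 2: no segment meets the rule's conditions; no change.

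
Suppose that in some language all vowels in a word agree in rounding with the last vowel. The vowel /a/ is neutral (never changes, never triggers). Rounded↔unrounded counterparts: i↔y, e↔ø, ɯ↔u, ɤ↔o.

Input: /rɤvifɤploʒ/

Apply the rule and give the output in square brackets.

[rovyfoploʒ]

/ɤ/ harmonizes with /o/ ([+round]) → [o]
/i/ harmonizes with /o/ ([+round]) → [y]
/ɤ/ harmonizes with /o/ ([+round]) → [o]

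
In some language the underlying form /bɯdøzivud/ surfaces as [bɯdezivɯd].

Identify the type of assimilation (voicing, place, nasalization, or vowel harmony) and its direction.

/ø/→[e] /u/→[ɯ].
Vowels agree with the first vowel, so the harmony is progressive.

vowel harmony, progressive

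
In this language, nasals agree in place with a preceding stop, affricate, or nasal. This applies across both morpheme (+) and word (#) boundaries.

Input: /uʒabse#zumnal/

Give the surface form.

[uʒabse#zummal]

/n/ after /m/ (labial) → [m]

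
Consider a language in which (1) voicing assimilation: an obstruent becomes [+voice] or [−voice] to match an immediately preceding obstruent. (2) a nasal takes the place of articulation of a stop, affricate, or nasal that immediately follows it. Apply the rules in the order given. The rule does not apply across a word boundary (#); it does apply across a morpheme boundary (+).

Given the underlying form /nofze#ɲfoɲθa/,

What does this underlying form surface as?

Rule 1: /z/ after /f/ (voiceless) → [s]
After rule 1: nofse#ɲfoɲθa
Rule 2: no segment meets the rule's conditions; no change.

[nofse#ɲfoɲθa]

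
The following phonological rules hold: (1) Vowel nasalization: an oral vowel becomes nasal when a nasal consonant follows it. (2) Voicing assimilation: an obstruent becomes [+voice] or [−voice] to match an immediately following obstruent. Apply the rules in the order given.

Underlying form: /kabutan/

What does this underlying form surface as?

[kabutãn]

Rule 1: /a/ before nasal /n/ → [ã]
After rule 1: kabutãn
Rule 2: no segment meets the rule's conditions; no change.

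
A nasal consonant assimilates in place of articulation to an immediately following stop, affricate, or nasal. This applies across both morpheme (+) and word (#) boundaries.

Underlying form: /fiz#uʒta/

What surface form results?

no segment meets the rule's conditions; no change.

[fiz#uʒta]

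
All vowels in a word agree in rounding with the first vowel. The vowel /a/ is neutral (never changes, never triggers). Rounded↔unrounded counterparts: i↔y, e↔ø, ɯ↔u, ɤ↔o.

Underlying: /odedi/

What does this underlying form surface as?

[odødy]

/e/ harmonizes with /o/ ([+round]) → [ø]
/i/ harmonizes with /o/ ([+round]) → [y]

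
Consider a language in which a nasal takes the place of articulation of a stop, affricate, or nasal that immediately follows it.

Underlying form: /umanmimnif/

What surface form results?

/n/ before /m/ (labial) → [m]
/m/ before /n/ (alveolar) → [n]

[umamminnif]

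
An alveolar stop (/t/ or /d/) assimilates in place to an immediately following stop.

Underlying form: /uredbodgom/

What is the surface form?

[urebboggom]

/d/ before /b/ (labial) → [b]
/d/ before /g/ (velar) → [g]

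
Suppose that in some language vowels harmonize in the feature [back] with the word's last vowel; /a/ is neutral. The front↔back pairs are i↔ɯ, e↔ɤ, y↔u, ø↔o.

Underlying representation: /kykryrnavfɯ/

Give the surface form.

/y/ harmonizes with /ɯ/ ([+back]) → [u]
/y/ harmonizes with /ɯ/ ([+back]) → [u]

[kukrurnavfɯ]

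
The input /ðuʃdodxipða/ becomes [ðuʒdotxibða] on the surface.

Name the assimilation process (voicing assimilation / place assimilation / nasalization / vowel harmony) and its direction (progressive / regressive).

/ʃ/→[ʒ] /d/→[t] /p/→[b].
Each target copies a feature from the following segment, so the direction is regressive.

voicing assimilation, regressive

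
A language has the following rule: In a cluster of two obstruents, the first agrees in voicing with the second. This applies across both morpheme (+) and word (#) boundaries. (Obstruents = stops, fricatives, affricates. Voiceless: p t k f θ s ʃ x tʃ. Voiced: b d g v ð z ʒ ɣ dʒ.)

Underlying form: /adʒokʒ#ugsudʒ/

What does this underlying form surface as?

/k/ before /ʒ/ (voiced) → [g]
/g/ before /s/ (voiceless) → [k]

[adʒogʒ#uksudʒ]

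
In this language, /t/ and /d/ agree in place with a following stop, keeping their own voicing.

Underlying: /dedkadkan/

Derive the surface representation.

[degkagkan]

/d/ before /k/ (velar) → [g]
/d/ before /k/ (velar) → [g]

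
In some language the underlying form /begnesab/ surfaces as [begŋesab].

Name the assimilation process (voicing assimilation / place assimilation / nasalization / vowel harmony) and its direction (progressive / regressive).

place assimilation, progressive

/n/→[ŋ].
Each target copies a feature from the preceding segment, so the direction is progressive.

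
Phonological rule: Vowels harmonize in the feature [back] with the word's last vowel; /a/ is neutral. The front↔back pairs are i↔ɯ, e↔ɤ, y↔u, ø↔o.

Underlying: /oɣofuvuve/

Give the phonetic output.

[øɣøfyvyve]

/o/ harmonizes with /e/ ([-back]) → [ø]
/o/ harmonizes with /e/ ([-back]) → [ø]
/u/ harmonizes with /e/ ([-back]) → [y]
/u/ harmonizes with /e/ ([-back]) → [y]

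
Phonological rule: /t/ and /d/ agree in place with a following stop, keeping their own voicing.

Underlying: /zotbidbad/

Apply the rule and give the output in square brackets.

/t/ before /b/ (labial) → [p]
/d/ before /b/ (labial) → [b]

[zopbibbad]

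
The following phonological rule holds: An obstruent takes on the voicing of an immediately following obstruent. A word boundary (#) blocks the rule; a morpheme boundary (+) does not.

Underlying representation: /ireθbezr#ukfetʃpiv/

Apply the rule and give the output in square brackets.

/θ/ before /b/ (voiced) → [ð]

[ireðbezr#ukfetʃpiv]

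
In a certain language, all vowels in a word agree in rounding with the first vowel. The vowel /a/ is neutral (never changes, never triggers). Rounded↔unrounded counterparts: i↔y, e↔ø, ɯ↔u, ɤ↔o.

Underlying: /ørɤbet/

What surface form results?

[ørobøt]

/ɤ/ harmonizes with /ø/ ([+round]) → [o]
/e/ harmonizes with /ø/ ([+round]) → [ø]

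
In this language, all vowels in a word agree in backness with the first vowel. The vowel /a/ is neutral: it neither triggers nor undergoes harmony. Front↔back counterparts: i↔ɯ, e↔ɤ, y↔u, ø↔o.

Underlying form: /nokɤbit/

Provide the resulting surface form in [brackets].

/i/ harmonizes with /o/ ([+back]) → [ɯ]

[nokɤbɯt]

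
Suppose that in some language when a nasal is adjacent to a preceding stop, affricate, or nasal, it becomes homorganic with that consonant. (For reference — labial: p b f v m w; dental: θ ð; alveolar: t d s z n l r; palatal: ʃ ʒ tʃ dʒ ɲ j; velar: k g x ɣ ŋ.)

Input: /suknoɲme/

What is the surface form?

/n/ after /k/ (velar) → [ŋ]
/m/ after /ɲ/ (palatal) → [ɲ]

[sukŋoɲɲe]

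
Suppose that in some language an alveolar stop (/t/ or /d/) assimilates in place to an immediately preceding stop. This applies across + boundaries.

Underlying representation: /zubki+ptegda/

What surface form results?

[zubki+ppegga]

/t/ after /p/ (labial) → [p]
/d/ after /g/ (velar) → [g]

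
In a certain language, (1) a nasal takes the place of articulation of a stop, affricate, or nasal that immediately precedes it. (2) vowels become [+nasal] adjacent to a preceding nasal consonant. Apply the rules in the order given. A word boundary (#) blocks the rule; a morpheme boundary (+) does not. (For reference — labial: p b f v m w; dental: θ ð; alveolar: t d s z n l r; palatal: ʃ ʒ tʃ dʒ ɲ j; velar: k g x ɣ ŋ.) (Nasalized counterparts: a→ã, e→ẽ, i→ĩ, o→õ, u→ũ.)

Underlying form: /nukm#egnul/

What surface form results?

[nũkŋ#egŋũl]

Rule 1: /m/ after /k/ (velar) → [ŋ]
Rule 1: /n/ after /g/ (velar) → [ŋ]
After rule 1: nukŋ#egŋul
Rule 2: /u/ after nasal /n/ → [ũ]
Rule 2: /u/ after nasal /ŋ/ → [ũ]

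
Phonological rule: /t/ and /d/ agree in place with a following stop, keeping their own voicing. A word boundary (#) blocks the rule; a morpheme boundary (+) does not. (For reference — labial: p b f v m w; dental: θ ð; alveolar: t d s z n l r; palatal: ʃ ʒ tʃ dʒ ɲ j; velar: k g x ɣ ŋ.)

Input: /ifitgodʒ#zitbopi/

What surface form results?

/t/ before /g/ (velar) → [k]
/t/ before /b/ (labial) → [p]

[ifikgodʒ#zipbopi]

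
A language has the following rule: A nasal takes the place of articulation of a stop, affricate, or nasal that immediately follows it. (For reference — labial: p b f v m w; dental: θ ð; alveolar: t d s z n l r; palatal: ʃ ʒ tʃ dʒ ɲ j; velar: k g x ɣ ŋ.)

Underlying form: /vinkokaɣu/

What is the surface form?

[viŋkokaɣu]

/n/ before /k/ (velar) → [ŋ]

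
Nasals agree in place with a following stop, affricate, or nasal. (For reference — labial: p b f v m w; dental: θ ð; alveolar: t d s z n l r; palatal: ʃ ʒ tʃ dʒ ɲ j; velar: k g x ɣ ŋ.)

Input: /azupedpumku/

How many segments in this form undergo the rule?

1

/m/ before /k/ (velar) → [ŋ]
1 segment changes.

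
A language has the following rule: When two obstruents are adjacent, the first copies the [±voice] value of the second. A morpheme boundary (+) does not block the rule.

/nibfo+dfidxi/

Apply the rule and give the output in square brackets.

/b/ before /f/ (voiceless) → [p]
/d/ before /f/ (voiceless) → [t]
/d/ before /x/ (voiceless) → [t]

[nipfo+tfitxi]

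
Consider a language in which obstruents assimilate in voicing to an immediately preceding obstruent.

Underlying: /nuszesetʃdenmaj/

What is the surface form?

[nussesetʃtenmaj]

/z/ after /s/ (voiceless) → [s]
/d/ after /tʃ/ (voiceless) → [t]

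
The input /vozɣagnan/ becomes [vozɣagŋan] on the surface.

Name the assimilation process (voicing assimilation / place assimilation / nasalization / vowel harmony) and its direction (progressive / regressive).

place assimilation, progressive

/n/→[ŋ].
Each target copies a feature from the preceding segment, so the direction is progressive.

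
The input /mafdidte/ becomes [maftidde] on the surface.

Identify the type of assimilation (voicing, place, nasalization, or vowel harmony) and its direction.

voicing assimilation, progressive

/d/→[t] /t/→[d].
Each target copies a feature from the preceding segment, so the direction is progressive.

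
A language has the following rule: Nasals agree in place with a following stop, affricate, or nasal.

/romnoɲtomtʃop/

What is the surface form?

[ronnontoɲtʃop]

/m/ before /n/ (alveolar) → [n]
/ɲ/ before /t/ (alveolar) → [n]
/m/ before /tʃ/ (palatal) → [ɲ]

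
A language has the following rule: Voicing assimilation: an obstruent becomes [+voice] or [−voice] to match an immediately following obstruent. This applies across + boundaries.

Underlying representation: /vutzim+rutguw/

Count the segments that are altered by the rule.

2

/t/ before /z/ (voiced) → [d]
/t/ before /g/ (voiced) → [d]
2 segments change.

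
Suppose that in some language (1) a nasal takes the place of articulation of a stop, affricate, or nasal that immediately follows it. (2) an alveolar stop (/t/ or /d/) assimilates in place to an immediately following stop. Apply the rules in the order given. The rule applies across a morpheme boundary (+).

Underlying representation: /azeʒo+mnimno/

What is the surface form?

[azeʒo+nninno]

Rule 1: /m/ before /n/ (alveolar) → [n]
Rule 1: /m/ before /n/ (alveolar) → [n]
After rule 1: azeʒo+nninno
Rule 2: no segment meets the rule's conditions; no change.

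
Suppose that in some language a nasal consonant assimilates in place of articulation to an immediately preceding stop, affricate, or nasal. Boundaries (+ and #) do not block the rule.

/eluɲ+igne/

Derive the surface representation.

/n/ after /g/ (velar) → [ŋ]

[eluɲ+igŋe]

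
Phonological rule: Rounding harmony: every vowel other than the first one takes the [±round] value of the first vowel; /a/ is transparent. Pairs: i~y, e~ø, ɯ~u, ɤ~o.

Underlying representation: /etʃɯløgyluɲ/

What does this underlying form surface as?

/ø/ harmonizes with /e/ ([-round]) → [e]
/y/ harmonizes with /e/ ([-round]) → [i]
/u/ harmonizes with /e/ ([-round]) → [ɯ]

[etʃɯlegilɯɲ]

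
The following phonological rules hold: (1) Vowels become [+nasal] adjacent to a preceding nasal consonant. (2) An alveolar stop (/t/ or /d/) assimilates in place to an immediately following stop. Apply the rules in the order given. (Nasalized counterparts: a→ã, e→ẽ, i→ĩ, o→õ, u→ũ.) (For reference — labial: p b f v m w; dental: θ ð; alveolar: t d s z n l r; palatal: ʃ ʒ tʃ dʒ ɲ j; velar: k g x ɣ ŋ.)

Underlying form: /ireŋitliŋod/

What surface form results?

[ireŋĩtliŋõd]

Rule 1: /i/ after nasal /ŋ/ → [ĩ]
Rule 1: /o/ after nasal /ŋ/ → [õ]
After rule 1: ireŋĩtliŋõd
Rule 2: no segment meets the rule's conditions; no change.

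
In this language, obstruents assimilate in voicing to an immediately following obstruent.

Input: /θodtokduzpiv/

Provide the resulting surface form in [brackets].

/d/ before /t/ (voiceless) → [t]
/k/ before /d/ (voiced) → [g]
/z/ before /p/ (voiceless) → [s]

[θottogduspiv]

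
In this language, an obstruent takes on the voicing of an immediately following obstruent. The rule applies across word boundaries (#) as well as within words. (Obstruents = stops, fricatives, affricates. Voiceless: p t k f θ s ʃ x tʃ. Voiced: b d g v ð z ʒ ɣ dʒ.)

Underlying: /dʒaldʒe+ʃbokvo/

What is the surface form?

[dʒaldʒe+ʒbogvo]

/ʃ/ before /b/ (voiced) → [ʒ]
/k/ before /v/ (voiced) → [g]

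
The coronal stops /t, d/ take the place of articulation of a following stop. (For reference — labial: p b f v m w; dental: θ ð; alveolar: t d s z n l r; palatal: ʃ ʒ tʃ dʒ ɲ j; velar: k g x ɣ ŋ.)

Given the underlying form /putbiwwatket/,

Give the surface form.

[pupbiwwakket]

/t/ before /b/ (labial) → [p]
/t/ before /k/ (velar) → [k]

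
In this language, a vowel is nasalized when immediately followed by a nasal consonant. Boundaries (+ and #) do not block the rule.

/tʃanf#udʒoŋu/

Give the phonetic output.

/a/ before nasal /n/ → [ã]
/o/ before nasal /ŋ/ → [õ]

[tʃãnf#udʒõŋu]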